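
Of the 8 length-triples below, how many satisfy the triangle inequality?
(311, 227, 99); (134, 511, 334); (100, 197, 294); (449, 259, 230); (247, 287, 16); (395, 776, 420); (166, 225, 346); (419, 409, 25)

6

(99,227,311): 99+227 > 311 → valid
(134,334,511): 134+334 ≤ 511 → not valid
(100,197,294): 100+197 > 294 → valid
(230,259,449): 230+259 > 449 → valid
(16,247,287): 16+247 ≤ 287 → not valid
(395,420,776): 395+420 > 776 → valid
(166,225,346): 166+225 > 346 → valid
(25,409,419): 25+409 > 419 → valid
6 of the 8 triples form a triangle.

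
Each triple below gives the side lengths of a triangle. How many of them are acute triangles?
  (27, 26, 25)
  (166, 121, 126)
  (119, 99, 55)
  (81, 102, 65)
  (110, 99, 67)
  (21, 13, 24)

(27,26,25): 25²+26² = 1301 > 729 = 27² → acute
(166,121,126): 121²+126² = 30517 > 27556 = 166² → acute
(119,99,55): 55²+99² = 12826 < 14161 = 119² → obtuse
(81,102,65): 65²+81² = 10786 > 10404 = 102² → acute
(110,99,67): 67²+99² = 14290 > 12100 = 110² → acute
(21,13,24): 13²+21² = 610 > 576 = 24² → acute
5 of the 6 are acute.

5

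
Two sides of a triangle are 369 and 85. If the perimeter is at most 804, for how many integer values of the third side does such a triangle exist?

66

Triangle inequality: 284 < x < 454. Perimeter ≤ 804 gives x ≤ 804 − 369 − 85 = 350.
So 284 < x ≤ 350; integers 285 through 350: 66 values.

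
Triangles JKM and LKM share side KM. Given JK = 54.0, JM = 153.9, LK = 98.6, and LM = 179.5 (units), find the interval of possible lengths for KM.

99.9 < KM < 207.9

From triangle JKM: |54.0 − 153.9| < KM < 54.0 + 153.9, i.e. 99.9 < KM < 207.9.
From triangle LKM: 80.9 < KM < 278.1.
Both must hold, so KM lies in the intersection.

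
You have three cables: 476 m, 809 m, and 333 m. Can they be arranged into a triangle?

No

The two shorter sides sum to 809, exactly equal to the longest side 809.
That gives only a degenerate (flat) triangle — the inequality must be strict.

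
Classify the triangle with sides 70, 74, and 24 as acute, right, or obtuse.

right

Compare the square of the longest side to the sum of squares of the other two: 24² + 70² = 5476 = 74².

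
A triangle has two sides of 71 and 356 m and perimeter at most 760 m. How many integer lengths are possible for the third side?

48

Triangle inequality: 285 < x < 427. Perimeter ≤ 760 gives x ≤ 760 − 71 − 356 = 333.
So 285 < x ≤ 333; integers 286 through 333: 48 values.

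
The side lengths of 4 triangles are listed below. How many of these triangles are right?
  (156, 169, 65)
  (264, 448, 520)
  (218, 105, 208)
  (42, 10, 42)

2

(156,169,65): 65²+156² = 28561 = 169² → right
(264,448,520): 264²+448² = 270400 = 520² → right
(218,105,208): 105²+208² = 54289 > 47524 = 218² → acute
(42,10,42): 10²+42² = 1864 > 1764 = 42² → acute
2 of the 4 are right.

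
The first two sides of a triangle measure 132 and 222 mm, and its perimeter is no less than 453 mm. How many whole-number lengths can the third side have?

255

Triangle inequality: 90 < x < 354. Perimeter ≥ 453 gives x ≥ 453 − 132 − 222 = 99.
So 99 ≤ x < 354; integers 99 through 353: 255 values.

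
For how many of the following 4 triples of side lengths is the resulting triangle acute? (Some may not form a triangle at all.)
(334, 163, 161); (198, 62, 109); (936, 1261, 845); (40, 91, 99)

(334,163,161): 161+163 ≤ 334, not a triangle
(198,62,109): 62+109 ≤ 198, not a triangle
(936,1261,845): 845²+936² = 1590121 = 1261² → right
(40,91,99): 40²+91² = 9881 > 9801 = 99² → acute
1 of the 4 is acute.

1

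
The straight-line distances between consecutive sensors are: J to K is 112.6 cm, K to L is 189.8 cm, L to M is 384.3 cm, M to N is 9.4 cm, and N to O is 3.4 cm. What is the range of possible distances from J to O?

The maximum is all hops collinear in one direction: 112.6 + 189.8 + 384.3 + 9.4 + 3.4 = 699.5.
The longest hop is 384.3; the others sum to 315.2. Folding the others back against it leaves at least 384.3 − 315.2 = 69.1.

69.1 ≤ JO ≤ 699.5 cm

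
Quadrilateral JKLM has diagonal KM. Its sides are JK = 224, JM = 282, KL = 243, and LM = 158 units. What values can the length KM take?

From triangle JKM: |224 − 282| < KM < 224 + 282, i.e. 58 < KM < 506.
From triangle LKM: 85 < KM < 401.
Both must hold, so KM lies in the intersection.

85 < KM < 401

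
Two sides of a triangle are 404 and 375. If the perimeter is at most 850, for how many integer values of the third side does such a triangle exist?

42

Triangle inequality: 29 < x < 779. Perimeter ≤ 850 gives x ≤ 850 − 404 − 375 = 71.
So 29 < x ≤ 71; integers 30 through 71: 42 values.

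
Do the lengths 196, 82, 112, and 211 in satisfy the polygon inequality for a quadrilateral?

A quadrilateral exists iff every side is shorter than the sum of the others — equivalently, the longest side is less than the sum of the rest.
Longest side 211 < 390 (sum of the remaining 3), so yes.

Yes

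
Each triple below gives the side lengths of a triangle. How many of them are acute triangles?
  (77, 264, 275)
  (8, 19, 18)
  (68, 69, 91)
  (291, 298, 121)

3

(77,264,275): 77²+264² = 75625 = 275² → right
(8,19,18): 8²+18² = 388 > 361 = 19² → acute
(68,69,91): 68²+69² = 9385 > 8281 = 91² → acute
(291,298,121): 121²+291² = 99322 > 88804 = 298² → acute
3 of the 4 are acute.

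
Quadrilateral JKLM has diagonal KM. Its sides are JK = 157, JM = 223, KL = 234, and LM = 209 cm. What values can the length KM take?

From triangle JKM: |157 − 223| < KM < 157 + 223, i.e. 66 < KM < 380.
From triangle LKM: 25 < KM < 443.
Both must hold, so KM lies in the intersection.

66 < KM < 380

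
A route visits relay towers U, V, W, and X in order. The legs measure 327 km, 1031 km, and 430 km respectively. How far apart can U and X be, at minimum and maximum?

The maximum is all hops collinear in one direction: 327 + 1031 + 430 = 1788.
The longest hop is 1031; the others sum to 757. Folding the others back against it leaves at least 1031 − 757 = 274.

274 ≤ UX ≤ 1788 km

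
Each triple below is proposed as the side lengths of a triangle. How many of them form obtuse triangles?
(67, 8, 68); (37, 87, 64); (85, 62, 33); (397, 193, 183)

(67,8,68): 8²+67² = 4553 < 4624 = 68² → obtuse
(37,87,64): 37²+64² = 5465 < 7569 = 87² → obtuse
(85,62,33): 33²+62² = 4933 < 7225 = 85² → obtuse
(397,193,183): 183+193 ≤ 397, not a triangle
3 of the 4 are obtuse.

3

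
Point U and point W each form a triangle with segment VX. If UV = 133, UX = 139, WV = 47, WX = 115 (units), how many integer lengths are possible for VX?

From triangle UVX: 6 < VX < 272.
From triangle WVX: 68 < VX < 162.
Intersection: 68 < VX < 162, so integers 69 through 161: 93 values.

93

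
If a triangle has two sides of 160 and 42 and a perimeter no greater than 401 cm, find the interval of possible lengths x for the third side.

118 < x ≤ 199 cm

Triangle inequality alone gives 118 < x < 202.
The perimeter condition gives x ≤ 401 − 160 − 42 = 199.
Intersecting the two: 118 < x ≤ 199.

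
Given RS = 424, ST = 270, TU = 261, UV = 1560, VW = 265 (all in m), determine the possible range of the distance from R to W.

The maximum is all hops collinear in one direction: 424 + 270 + 261 + 1560 + 265 = 2780.
The longest hop is 1560; the others sum to 1220. Folding the others back against it leaves at least 1560 − 1220 = 340.

340 ≤ RW ≤ 2780 m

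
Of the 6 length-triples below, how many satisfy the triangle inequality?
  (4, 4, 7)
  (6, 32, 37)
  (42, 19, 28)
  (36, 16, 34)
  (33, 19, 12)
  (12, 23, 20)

5

(4,4,7): 4+4 > 7 → valid
(6,32,37): 6+32 > 37 → valid
(19,28,42): 19+28 > 42 → valid
(16,34,36): 16+34 > 36 → valid
(12,19,33): 12+19 ≤ 33 → not valid
(12,20,23): 12+20 > 23 → valid
5 of the 6 triples form a triangle.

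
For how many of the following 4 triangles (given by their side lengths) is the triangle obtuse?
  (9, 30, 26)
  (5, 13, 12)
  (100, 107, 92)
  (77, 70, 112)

2

(9,30,26): 9²+26² = 757 < 900 = 30² → obtuse
(5,13,12): 5²+12² = 169 = 13² → right
(100,107,92): 92²+100² = 18464 > 11449 = 107² → acute
(77,70,112): 70²+77² = 10829 < 12544 = 112² → obtuse
2 of the 4 are obtuse.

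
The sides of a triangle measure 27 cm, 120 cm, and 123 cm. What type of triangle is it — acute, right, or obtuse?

Compare the square of the longest side to the sum of squares of the other two: 27² + 120² = 15129 = 123².

right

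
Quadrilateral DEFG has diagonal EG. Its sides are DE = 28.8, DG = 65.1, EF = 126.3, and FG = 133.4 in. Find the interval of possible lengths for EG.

36.3 < EG < 93.9

From triangle DEG: |28.8 − 65.1| < EG < 28.8 + 65.1, i.e. 36.3 < EG < 93.9.
From triangle FEG: 7.1 < EG < 259.7.
Both must hold, so EG lies in the intersection.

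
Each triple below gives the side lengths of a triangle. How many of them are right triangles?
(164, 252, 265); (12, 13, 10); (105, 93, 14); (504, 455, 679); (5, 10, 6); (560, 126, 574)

2

(164,252,265): 164²+252² = 90400 > 70225 = 265² → acute
(12,13,10): 10²+12² = 244 > 169 = 13² → acute
(105,93,14): 14²+93² = 8845 < 11025 = 105² → obtuse
(504,455,679): 455²+504² = 461041 = 679² → right
(5,10,6): 5²+6² = 61 < 100 = 10² → obtuse
(560,126,574): 126²+560² = 329476 = 574² → right
2 of the 6 are right.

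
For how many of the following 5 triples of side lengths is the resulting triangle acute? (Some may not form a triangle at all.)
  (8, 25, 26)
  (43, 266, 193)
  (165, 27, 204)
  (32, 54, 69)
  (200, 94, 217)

2

(8,25,26): 8²+25² = 689 > 676 = 26² → acute
(43,266,193): 43+193 ≤ 266, not a triangle
(165,27,204): 27+165 ≤ 204, not a triangle
(32,54,69): 32²+54² = 3940 < 4761 = 69² → obtuse
(200,94,217): 94²+200² = 48836 > 47089 = 217² → acute
2 of the 5 are acute.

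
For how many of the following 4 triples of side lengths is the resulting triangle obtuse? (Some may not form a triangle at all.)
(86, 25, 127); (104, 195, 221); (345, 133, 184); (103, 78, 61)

1

(86,25,127): 25+86 ≤ 127, not a triangle
(104,195,221): 104²+195² = 48841 = 221² → right
(345,133,184): 133+184 ≤ 345, not a triangle
(103,78,61): 61²+78² = 9805 < 10609 = 103² → obtuse
1 of the 4 is obtuse.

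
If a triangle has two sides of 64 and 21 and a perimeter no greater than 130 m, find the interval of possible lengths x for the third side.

Triangle inequality alone gives 43 < x < 85.
The perimeter condition gives x ≤ 130 − 64 − 21 = 45.
Intersecting the two: 43 < x ≤ 45.

43 < x ≤ 45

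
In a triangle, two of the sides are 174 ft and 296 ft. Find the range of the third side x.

By the triangle inequality, x must be less than 174 + 296 = 470 and greater than |174 − 296| = 122.

122 < x < 470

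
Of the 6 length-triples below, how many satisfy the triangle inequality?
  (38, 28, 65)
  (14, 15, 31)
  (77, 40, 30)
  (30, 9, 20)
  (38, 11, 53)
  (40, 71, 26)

(28,38,65): 28+38 > 65 → valid
(14,15,31): 14+15 ≤ 31 → not valid
(30,40,77): 30+40 ≤ 77 → not valid
(9,20,30): 9+20 ≤ 30 → not valid
(11,38,53): 11+38 ≤ 53 → not valid
(26,40,71): 26+40 ≤ 71 → not valid
1 of the 6 triples forms a triangle.

1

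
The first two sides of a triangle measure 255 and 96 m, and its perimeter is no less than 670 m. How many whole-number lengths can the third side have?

32

Triangle inequality: 159 < x < 351. Perimeter ≥ 670 gives x ≥ 670 − 255 − 96 = 319.
So 319 ≤ x < 351; integers 319 through 350: 32 values.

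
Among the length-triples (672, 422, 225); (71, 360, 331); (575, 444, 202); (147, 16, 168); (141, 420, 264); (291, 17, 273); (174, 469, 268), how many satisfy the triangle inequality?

2

(225,422,672): 225+422 ≤ 672 → not valid
(71,331,360): 71+331 > 360 → valid
(202,444,575): 202+444 > 575 → valid
(16,147,168): 16+147 ≤ 168 → not valid
(141,264,420): 141+264 ≤ 420 → not valid
(17,273,291): 17+273 ≤ 291 → not valid
(174,268,469): 174+268 ≤ 469 → not valid
2 of the 7 triples form a triangle.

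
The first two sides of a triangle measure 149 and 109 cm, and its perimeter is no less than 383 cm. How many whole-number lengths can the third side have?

133

Triangle inequality: 40 < x < 258. Perimeter ≥ 383 gives x ≥ 383 − 149 − 109 = 125.
So 125 ≤ x < 258; integers 125 through 257: 133 values.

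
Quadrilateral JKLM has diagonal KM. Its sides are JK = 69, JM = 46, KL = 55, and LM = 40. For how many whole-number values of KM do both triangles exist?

From triangle JKM: 23 < KM < 115.
From triangle LKM: 15 < KM < 95.
Intersection: 23 < KM < 95, so integers 24 through 94: 71 values.

71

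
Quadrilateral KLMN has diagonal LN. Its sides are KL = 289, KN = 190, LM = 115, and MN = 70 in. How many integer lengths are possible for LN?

85

From triangle KLN: 99 < LN < 479.
From triangle MLN: 45 < LN < 185.
Intersection: 99 < LN < 185, so integers 100 through 184: 85 values.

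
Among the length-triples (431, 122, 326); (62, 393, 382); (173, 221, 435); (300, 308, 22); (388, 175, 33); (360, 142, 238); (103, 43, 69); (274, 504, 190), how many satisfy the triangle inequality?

(122,326,431): 122+326 > 431 → valid
(62,382,393): 62+382 > 393 → valid
(173,221,435): 173+221 ≤ 435 → not valid
(22,300,308): 22+300 > 308 → valid
(33,175,388): 33+175 ≤ 388 → not valid
(142,238,360): 142+238 > 360 → valid
(43,69,103): 43+69 > 103 → valid
(190,274,504): 190+274 ≤ 504 → not valid
5 of the 8 triples form a triangle.

5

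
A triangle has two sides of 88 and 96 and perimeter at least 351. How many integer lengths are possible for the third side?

Triangle inequality: 8 < x < 184. Perimeter ≥ 351 gives x ≥ 351 − 88 − 96 = 167.
So 167 ≤ x < 184; integers 167 through 183: 17 values.

17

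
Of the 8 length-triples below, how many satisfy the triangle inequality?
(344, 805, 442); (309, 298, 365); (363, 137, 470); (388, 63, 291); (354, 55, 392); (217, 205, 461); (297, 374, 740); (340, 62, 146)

(344,442,805): 344+442 ≤ 805 → not valid
(298,309,365): 298+309 > 365 → valid
(137,363,470): 137+363 > 470 → valid
(63,291,388): 63+291 ≤ 388 → not valid
(55,354,392): 55+354 > 392 → valid
(205,217,461): 205+217 ≤ 461 → not valid
(297,374,740): 297+374 ≤ 740 → not valid
(62,146,340): 62+146 ≤ 340 → not valid
3 of the 8 triples form a triangle.

3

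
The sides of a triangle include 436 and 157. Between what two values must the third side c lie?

By the triangle inequality, c must be less than 436 + 157 = 593 and greater than |436 − 157| = 279.

279 < c < 593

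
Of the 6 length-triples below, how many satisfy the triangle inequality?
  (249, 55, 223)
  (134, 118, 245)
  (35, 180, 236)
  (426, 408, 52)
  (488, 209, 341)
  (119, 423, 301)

(55,223,249): 55+223 > 249 → valid
(118,134,245): 118+134 > 245 → valid
(35,180,236): 35+180 ≤ 236 → not valid
(52,408,426): 52+408 > 426 → valid
(209,341,488): 209+341 > 488 → valid
(119,301,423): 119+301 ≤ 423 → not valid
4 of the 6 triples form a triangle.

4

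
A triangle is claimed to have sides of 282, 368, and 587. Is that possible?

The longest side is 587, and the other two sum to 650.
Since 650 > 587, the triangle inequality holds.

Yes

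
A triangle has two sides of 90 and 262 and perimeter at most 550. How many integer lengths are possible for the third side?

Triangle inequality: 172 < x < 352. Perimeter ≤ 550 gives x ≤ 550 − 90 − 262 = 198.
So 172 < x ≤ 198; integers 173 through 198: 26 values.

26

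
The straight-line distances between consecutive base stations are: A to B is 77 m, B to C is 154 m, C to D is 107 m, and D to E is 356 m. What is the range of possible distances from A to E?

18 ≤ AE ≤ 694 m

The maximum is all hops collinear in one direction: 77 + 154 + 107 + 356 = 694.
The longest hop is 356; the others sum to 338. Folding the others back against it leaves at least 356 − 338 = 18.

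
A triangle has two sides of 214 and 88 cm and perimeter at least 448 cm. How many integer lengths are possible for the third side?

Triangle inequality: 126 < x < 302. Perimeter ≥ 448 gives x ≥ 448 − 214 − 88 = 146.
So 146 ≤ x < 302; integers 146 through 301: 156 values.

156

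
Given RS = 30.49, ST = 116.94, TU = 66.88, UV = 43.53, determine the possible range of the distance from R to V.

The maximum is all hops collinear in one direction: 30.49 + 116.94 + 66.88 + 43.53 = 257.84.
The longest hop is 116.94; the others sum to 140.90. Since 116.94 ≤ 140.90, the path can fold back on itself completely, so the minimum distance is 0.

0 ≤ RV ≤ 257.84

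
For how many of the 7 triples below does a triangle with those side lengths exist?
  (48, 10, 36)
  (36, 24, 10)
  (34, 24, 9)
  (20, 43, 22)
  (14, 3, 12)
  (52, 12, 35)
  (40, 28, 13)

(10,36,48): 10+36 ≤ 48 → not valid
(10,24,36): 10+24 ≤ 36 → not valid
(9,24,34): 9+24 ≤ 34 → not valid
(20,22,43): 20+22 ≤ 43 → not valid
(3,12,14): 3+12 > 14 → valid
(12,35,52): 12+35 ≤ 52 → not valid
(13,28,40): 13+28 > 40 → valid
2 of the 7 triples form a triangle.

2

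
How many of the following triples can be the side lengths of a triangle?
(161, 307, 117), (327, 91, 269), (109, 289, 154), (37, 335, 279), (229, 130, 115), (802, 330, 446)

(117,161,307): 117+161 ≤ 307 → not valid
(91,269,327): 91+269 > 327 → valid
(109,154,289): 109+154 ≤ 289 → not valid
(37,279,335): 37+279 ≤ 335 → not valid
(115,130,229): 115+130 > 229 → valid
(330,446,802): 330+446 ≤ 802 → not valid
2 of the 6 triples form a triangle.

2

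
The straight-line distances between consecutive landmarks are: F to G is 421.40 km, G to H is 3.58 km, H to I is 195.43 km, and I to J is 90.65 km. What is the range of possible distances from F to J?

The maximum is all hops collinear in one direction: 421.40 + 3.58 + 195.43 + 90.65 = 711.06.
The longest hop is 421.40; the others sum to 289.66. Folding the others back against it leaves at least 421.40 − 289.66 = 131.74.

131.74 ≤ FJ ≤ 711.06 km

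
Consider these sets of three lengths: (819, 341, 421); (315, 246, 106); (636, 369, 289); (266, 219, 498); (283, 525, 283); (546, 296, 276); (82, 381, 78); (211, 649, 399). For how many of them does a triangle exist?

4

(341,421,819): 341+421 ≤ 819 → not valid
(106,246,315): 106+246 > 315 → valid
(289,369,636): 289+369 > 636 → valid
(219,266,498): 219+266 ≤ 498 → not valid
(283,283,525): 283+283 > 525 → valid
(276,296,546): 276+296 > 546 → valid
(78,82,381): 78+82 ≤ 381 → not valid
(211,399,649): 211+399 ≤ 649 → not valid
4 of the 8 triples form a triangle.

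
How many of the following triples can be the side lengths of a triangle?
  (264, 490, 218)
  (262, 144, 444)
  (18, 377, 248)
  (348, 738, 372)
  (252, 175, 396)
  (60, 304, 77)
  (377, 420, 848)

1

(218,264,490): 218+264 ≤ 490 → not valid
(144,262,444): 144+262 ≤ 444 → not valid
(18,248,377): 18+248 ≤ 377 → not valid
(348,372,738): 348+372 ≤ 738 → not valid
(175,252,396): 175+252 > 396 → valid
(60,77,304): 60+77 ≤ 304 → not valid
(377,420,848): 377+420 ≤ 848 → not valid
1 of the 7 triples forms a triangle.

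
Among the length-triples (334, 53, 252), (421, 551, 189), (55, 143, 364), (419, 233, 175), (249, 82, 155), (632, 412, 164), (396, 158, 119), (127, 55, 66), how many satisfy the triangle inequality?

(53,252,334): 53+252 ≤ 334 → not valid
(189,421,551): 189+421 > 551 → valid
(55,143,364): 55+143 ≤ 364 → not valid
(175,233,419): 175+233 ≤ 419 → not valid
(82,155,249): 82+155 ≤ 249 → not valid
(164,412,632): 164+412 ≤ 632 → not valid
(119,158,396): 119+158 ≤ 396 → not valid
(55,66,127): 55+66 ≤ 127 → not valid
1 of the 8 triples forms a triangle.

1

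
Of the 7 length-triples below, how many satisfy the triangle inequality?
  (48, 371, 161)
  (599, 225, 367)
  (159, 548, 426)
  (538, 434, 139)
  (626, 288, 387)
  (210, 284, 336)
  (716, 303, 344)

4

(48,161,371): 48+161 ≤ 371 → not valid
(225,367,599): 225+367 ≤ 599 → not valid
(159,426,548): 159+426 > 548 → valid
(139,434,538): 139+434 > 538 → valid
(288,387,626): 288+387 > 626 → valid
(210,284,336): 210+284 > 336 → valid
(303,344,716): 303+344 ≤ 716 → not valid
4 of the 7 triples form a triangle.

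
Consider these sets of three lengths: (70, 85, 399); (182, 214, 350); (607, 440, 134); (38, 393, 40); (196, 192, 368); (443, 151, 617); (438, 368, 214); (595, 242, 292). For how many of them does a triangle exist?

(70,85,399): 70+85 ≤ 399 → not valid
(182,214,350): 182+214 > 350 → valid
(134,440,607): 134+440 ≤ 607 → not valid
(38,40,393): 38+40 ≤ 393 → not valid
(192,196,368): 192+196 > 368 → valid
(151,443,617): 151+443 ≤ 617 → not valid
(214,368,438): 214+368 > 438 → valid
(242,292,595): 242+292 ≤ 595 → not valid
3 of the 8 triples form a triangle.

3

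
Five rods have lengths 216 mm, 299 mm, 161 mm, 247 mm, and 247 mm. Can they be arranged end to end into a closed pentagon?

Yes

A pentagon exists iff every side is shorter than the sum of the others — equivalently, the longest side is less than the sum of the rest.
Longest side 299 < 871 (sum of the remaining 4), so yes.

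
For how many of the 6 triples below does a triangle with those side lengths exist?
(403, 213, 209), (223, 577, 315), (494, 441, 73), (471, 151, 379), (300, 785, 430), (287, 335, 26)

(209,213,403): 209+213 > 403 → valid
(223,315,577): 223+315 ≤ 577 → not valid
(73,441,494): 73+441 > 494 → valid
(151,379,471): 151+379 > 471 → valid
(300,430,785): 300+430 ≤ 785 → not valid
(26,287,335): 26+287 ≤ 335 → not valid
3 of the 6 triples form a triangle.

3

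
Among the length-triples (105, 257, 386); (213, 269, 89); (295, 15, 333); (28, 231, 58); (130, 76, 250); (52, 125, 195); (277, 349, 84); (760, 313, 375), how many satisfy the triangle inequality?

(105,257,386): 105+257 ≤ 386 → not valid
(89,213,269): 89+213 > 269 → valid
(15,295,333): 15+295 ≤ 333 → not valid
(28,58,231): 28+58 ≤ 231 → not valid
(76,130,250): 76+130 ≤ 250 → not valid
(52,125,195): 52+125 ≤ 195 → not valid
(84,277,349): 84+277 > 349 → valid
(313,375,760): 313+375 ≤ 760 → not valid
2 of the 8 triples form a triangle.

2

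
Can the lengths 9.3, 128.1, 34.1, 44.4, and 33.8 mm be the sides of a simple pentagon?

For a pentagon, each side must be shorter than the sum of the others.
Here the longest side is 128.1, but the remaining 4 sides sum to only 121.6.

No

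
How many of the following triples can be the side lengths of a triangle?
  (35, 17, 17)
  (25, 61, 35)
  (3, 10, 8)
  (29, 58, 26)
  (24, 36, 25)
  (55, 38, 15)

2

(17,17,35): 17+17 ≤ 35 → not valid
(25,35,61): 25+35 ≤ 61 → not valid
(3,8,10): 3+8 > 10 → valid
(26,29,58): 26+29 ≤ 58 → not valid
(24,25,36): 24+25 > 36 → valid
(15,38,55): 15+38 ≤ 55 → not valid
2 of the 6 triples form a triangle.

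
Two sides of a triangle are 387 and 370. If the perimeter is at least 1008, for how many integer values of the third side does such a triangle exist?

506

Triangle inequality: 17 < x < 757. Perimeter ≥ 1008 gives x ≥ 1008 − 387 − 370 = 251.
So 251 ≤ x < 757; integers 251 through 756: 506 values.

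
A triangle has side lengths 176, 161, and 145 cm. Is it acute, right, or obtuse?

Compare the square of the longest side to the sum of squares of the other two: 145² + 161² = 46946 > 30976 = 176².

acute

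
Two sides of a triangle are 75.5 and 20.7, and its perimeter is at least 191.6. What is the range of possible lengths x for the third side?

95.4 ≤ x < 96.2

Triangle inequality alone gives 54.8 < x < 96.2.
The perimeter condition gives x ≥ 191.6 − 75.5 − 20.7 = 95.4.
Intersecting the two: 95.4 ≤ x < 96.2.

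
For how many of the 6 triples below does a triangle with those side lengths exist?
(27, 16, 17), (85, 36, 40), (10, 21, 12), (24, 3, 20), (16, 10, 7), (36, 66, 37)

4

(16,17,27): 16+17 > 27 → valid
(36,40,85): 36+40 ≤ 85 → not valid
(10,12,21): 10+12 > 21 → valid
(3,20,24): 3+20 ≤ 24 → not valid
(7,10,16): 7+10 > 16 → valid
(36,37,66): 36+37 > 66 → valid
4 of the 6 triples form a triangle.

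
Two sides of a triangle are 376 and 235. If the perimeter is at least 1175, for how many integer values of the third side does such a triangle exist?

47

Triangle inequality: 141 < x < 611. Perimeter ≥ 1175 gives x ≥ 1175 − 376 − 235 = 564.
So 564 ≤ x < 611; integers 564 through 610: 47 values.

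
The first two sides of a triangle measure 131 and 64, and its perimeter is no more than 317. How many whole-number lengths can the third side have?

Triangle inequality: 67 < x < 195. Perimeter ≤ 317 gives x ≤ 317 − 131 − 64 = 122.
So 67 < x ≤ 122; integers 68 through 122: 55 values.

55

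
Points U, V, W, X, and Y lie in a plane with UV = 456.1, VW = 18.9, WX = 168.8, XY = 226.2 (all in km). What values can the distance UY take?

42.2 ≤ UY ≤ 870.0 km

The maximum is all hops collinear in one direction: 456.1 + 18.9 + 168.8 + 226.2 = 870.0.
The longest hop is 456.1; the others sum to 413.9. Folding the others back against it leaves at least 456.1 − 413.9 = 42.2.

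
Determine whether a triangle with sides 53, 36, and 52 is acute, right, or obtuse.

Compare the square of the longest side to the sum of squares of the other two: 36² + 52² = 4000 > 2809 = 53².

acute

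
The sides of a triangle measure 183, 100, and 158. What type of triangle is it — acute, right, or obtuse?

acute

Compare the square of the longest side to the sum of squares of the other two: 100² + 158² = 34964 > 33489 = 183².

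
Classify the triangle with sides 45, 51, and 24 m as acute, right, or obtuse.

right

Compare the square of the longest side to the sum of squares of the other two: 24² + 45² = 2601 = 51².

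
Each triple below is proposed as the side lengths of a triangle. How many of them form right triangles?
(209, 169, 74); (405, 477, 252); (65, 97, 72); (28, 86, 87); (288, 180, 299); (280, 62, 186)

2

(209,169,74): 74²+169² = 34037 < 43681 = 209² → obtuse
(405,477,252): 252²+405² = 227529 = 477² → right
(65,97,72): 65²+72² = 9409 = 97² → right
(28,86,87): 28²+86² = 8180 > 7569 = 87² → acute
(288,180,299): 180²+288² = 115344 > 89401 = 299² → acute
(280,62,186): 62+186 ≤ 280, not a triangle
2 of the 6 are right.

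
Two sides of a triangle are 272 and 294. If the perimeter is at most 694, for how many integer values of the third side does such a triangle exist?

Triangle inequality: 22 < x < 566. Perimeter ≤ 694 gives x ≤ 694 − 272 − 294 = 128.
So 22 < x ≤ 128; integers 23 through 128: 106 values.

106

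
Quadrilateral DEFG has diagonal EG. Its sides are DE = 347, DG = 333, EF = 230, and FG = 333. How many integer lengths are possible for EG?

459

From triangle DEG: 14 < EG < 680.
From triangle FEG: 103 < EG < 563.
Intersection: 103 < EG < 563, so integers 104 through 562: 459 values.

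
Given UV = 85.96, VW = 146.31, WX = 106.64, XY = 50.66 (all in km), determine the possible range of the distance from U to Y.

0 ≤ UY ≤ 389.57 km

The maximum is all hops collinear in one direction: 85.96 + 146.31 + 106.64 + 50.66 = 389.57.
The longest hop is 146.31; the others sum to 243.26. Since 146.31 ≤ 243.26, the path can fold back on itself completely, so the minimum distance is 0.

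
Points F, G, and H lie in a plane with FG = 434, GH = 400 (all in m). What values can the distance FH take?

34 ≤ FH ≤ 834 m

By the triangle inequality, |434 − 400| ≤ FH ≤ 434 + 400.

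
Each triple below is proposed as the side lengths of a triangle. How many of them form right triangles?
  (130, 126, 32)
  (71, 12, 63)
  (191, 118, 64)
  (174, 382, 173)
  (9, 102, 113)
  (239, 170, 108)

1

(130,126,32): 32²+126² = 16900 = 130² → right
(71,12,63): 12²+63² = 4113 < 5041 = 71² → obtuse
(191,118,64): 64+118 ≤ 191, not a triangle
(174,382,173): 173+174 ≤ 382, not a triangle
(9,102,113): 9+102 ≤ 113, not a triangle
(239,170,108): 108²+170² = 40564 < 57121 = 239² → obtuse
1 of the 6 is right.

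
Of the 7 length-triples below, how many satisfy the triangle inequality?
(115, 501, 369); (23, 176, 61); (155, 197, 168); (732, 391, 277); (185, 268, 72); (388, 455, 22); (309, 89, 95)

(115,369,501): 115+369 ≤ 501 → not valid
(23,61,176): 23+61 ≤ 176 → not valid
(155,168,197): 155+168 > 197 → valid
(277,391,732): 277+391 ≤ 732 → not valid
(72,185,268): 72+185 ≤ 268 → not valid
(22,388,455): 22+388 ≤ 455 → not valid
(89,95,309): 89+95 ≤ 309 → not valid
1 of the 7 triples forms a triangle.

1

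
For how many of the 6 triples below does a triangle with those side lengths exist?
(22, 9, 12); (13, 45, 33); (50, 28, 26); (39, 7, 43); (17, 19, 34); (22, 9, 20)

(9,12,22): 9+12 ≤ 22 → not valid
(13,33,45): 13+33 > 45 → valid
(26,28,50): 26+28 > 50 → valid
(7,39,43): 7+39 > 43 → valid
(17,19,34): 17+19 > 34 → valid
(9,20,22): 9+20 > 22 → valid
5 of the 6 triples form a triangle.

5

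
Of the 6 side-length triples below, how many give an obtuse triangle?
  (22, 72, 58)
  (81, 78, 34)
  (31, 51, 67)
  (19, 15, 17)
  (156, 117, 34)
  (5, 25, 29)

(22,72,58): 22²+58² = 3848 < 5184 = 72² → obtuse
(81,78,34): 34²+78² = 7240 > 6561 = 81² → acute
(31,51,67): 31²+51² = 3562 < 4489 = 67² → obtuse
(19,15,17): 15²+17² = 514 > 361 = 19² → acute
(156,117,34): 34+117 ≤ 156, not a triangle
(5,25,29): 5²+25² = 650 < 841 = 29² → obtuse
3 of the 6 are obtuse.

3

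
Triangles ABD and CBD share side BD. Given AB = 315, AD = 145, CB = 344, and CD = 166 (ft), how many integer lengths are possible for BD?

From triangle ABD: 170 < BD < 460.
From triangle CBD: 178 < BD < 510.
Intersection: 178 < BD < 460, so integers 179 through 459: 281 values.

281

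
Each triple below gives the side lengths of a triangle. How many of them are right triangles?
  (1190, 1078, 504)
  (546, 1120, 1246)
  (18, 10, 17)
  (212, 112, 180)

3

(1190,1078,504): 504²+1078² = 1416100 = 1190² → right
(546,1120,1246): 546²+1120² = 1552516 = 1246² → right
(18,10,17): 10²+17² = 389 > 324 = 18² → acute
(212,112,180): 112²+180² = 44944 = 212² → right
3 of the 4 are right.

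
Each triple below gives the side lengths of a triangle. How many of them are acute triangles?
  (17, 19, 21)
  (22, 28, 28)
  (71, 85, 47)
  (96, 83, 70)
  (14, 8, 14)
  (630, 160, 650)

(17,19,21): 17²+19² = 650 > 441 = 21² → acute
(22,28,28): 22²+28² = 1268 > 784 = 28² → acute
(71,85,47): 47²+71² = 7250 > 7225 = 85² → acute
(96,83,70): 70²+83² = 11789 > 9216 = 96² → acute
(14,8,14): 8²+14² = 260 > 196 = 14² → acute
(630,160,650): 160²+630² = 422500 = 650² → right
5 of the 6 are acute.

5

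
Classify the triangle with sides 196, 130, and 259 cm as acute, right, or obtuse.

obtuse

Compare the square of the longest side to the sum of squares of the other two: 130² + 196² = 55316 < 67081 = 259².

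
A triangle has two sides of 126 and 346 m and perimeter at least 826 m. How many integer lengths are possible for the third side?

118

Triangle inequality: 220 < x < 472. Perimeter ≥ 826 gives x ≥ 826 − 126 − 346 = 354.
So 354 ≤ x < 472; integers 354 through 471: 118 values.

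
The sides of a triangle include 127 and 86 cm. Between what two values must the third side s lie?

41 < s < 213 (cm)

By the triangle inequality, s must be less than 127 + 86 = 213 and greater than |127 − 86| = 41.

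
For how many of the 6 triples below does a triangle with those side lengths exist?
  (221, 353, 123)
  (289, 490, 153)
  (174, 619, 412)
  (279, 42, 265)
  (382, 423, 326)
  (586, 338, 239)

2

(123,221,353): 123+221 ≤ 353 → not valid
(153,289,490): 153+289 ≤ 490 → not valid
(174,412,619): 174+412 ≤ 619 → not valid
(42,265,279): 42+265 > 279 → valid
(326,382,423): 326+382 > 423 → valid
(239,338,586): 239+338 ≤ 586 → not valid
2 of the 6 triples form a triangle.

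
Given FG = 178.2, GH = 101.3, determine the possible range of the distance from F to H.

76.9 ≤ FH ≤ 279.5

By the triangle inequality, |178.2 − 101.3| ≤ FH ≤ 178.2 + 101.3.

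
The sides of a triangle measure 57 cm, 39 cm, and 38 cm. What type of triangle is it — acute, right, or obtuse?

obtuse

Compare the square of the longest side to the sum of squares of the other two: 38² + 39² = 2965 < 3249 = 57².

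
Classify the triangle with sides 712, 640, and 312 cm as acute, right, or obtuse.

Compare the square of the longest side to the sum of squares of the other two: 312² + 640² = 506944 = 712².

right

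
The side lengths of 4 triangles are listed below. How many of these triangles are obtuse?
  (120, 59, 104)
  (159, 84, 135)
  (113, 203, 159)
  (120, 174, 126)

2

(120,59,104): 59²+104² = 14297 < 14400 = 120² → obtuse
(159,84,135): 84²+135² = 25281 = 159² → right
(113,203,159): 113²+159² = 38050 < 41209 = 203² → obtuse
(120,174,126): 120²+126² = 30276 = 174² → right
2 of the 4 are obtuse.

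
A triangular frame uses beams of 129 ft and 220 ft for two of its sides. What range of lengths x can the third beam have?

By the triangle inequality, x must be less than 129 + 220 = 349 and greater than |129 − 220| = 91.

91 < x < 349 (ft)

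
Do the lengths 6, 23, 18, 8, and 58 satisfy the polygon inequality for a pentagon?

No

For a pentagon, each side must be shorter than the sum of the others.
Here the longest side is 58, but the remaining 4 sides sum to only 55.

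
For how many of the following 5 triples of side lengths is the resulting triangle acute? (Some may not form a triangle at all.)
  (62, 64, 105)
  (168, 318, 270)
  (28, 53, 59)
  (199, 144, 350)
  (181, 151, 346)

(62,64,105): 62²+64² = 7940 < 11025 = 105² → obtuse
(168,318,270): 168²+270² = 101124 = 318² → right
(28,53,59): 28²+53² = 3593 > 3481 = 59² → acute
(199,144,350): 144+199 ≤ 350, not a triangle
(181,151,346): 151+181 ≤ 346, not a triangle
1 of the 5 is acute.

1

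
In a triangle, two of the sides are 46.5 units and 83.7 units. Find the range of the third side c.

By the triangle inequality, c must be less than 46.5 + 83.7 = 130.2 and greater than |46.5 − 83.7| = 37.2.

37.2 < c < 130.2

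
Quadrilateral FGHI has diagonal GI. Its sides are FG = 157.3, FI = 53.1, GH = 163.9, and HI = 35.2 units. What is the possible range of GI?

128.7 < GI < 199.1

From triangle FGI: |157.3 − 53.1| < GI < 157.3 + 53.1, i.e. 104.2 < GI < 210.4.
From triangle HGI: 128.7 < GI < 199.1.
Both must hold, so GI lies in the intersection.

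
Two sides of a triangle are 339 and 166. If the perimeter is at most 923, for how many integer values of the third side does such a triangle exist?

Triangle inequality: 173 < x < 505. Perimeter ≤ 923 gives x ≤ 923 − 339 − 166 = 418.
So 173 < x ≤ 418; integers 174 through 418: 245 values.

245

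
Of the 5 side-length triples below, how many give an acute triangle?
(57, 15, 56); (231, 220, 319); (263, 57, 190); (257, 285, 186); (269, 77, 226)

(57,15,56): 15²+56² = 3361 > 3249 = 57² → acute
(231,220,319): 220²+231² = 101761 = 319² → right
(263,57,190): 57+190 ≤ 263, not a triangle
(257,285,186): 186²+257² = 100645 > 81225 = 285² → acute
(269,77,226): 77²+226² = 57005 < 72361 = 269² → obtuse
2 of the 5 are acute.

2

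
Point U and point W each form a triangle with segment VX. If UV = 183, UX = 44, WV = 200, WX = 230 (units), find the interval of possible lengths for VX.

139 < VX < 227

From triangle UVX: |183 − 44| < VX < 183 + 44, i.e. 139 < VX < 227.
From triangle WVX: 30 < VX < 430.
Both must hold, so VX lies in the intersection.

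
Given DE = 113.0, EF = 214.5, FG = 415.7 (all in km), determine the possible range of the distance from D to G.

88.2 ≤ DG ≤ 743.2 km

The maximum is all hops collinear in one direction: 113.0 + 214.5 + 415.7 = 743.2.
The longest hop is 415.7; the others sum to 327.5. Folding the others back against it leaves at least 415.7 − 327.5 = 88.2.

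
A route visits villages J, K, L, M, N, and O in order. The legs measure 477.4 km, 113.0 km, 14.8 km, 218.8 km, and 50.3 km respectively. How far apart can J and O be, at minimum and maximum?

The maximum is all hops collinear in one direction: 477.4 + 113.0 + 14.8 + 218.8 + 50.3 = 874.3.
The longest hop is 477.4; the others sum to 396.9. Folding the others back against it leaves at least 477.4 − 396.9 = 80.5.

80.5 ≤ JO ≤ 874.3 km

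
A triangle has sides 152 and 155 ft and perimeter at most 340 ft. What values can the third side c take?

3 < c ≤ 33

Triangle inequality alone gives 3 < c < 307.
The perimeter condition gives c ≤ 340 − 152 − 155 = 33.
Intersecting the two: 3 < c ≤ 33.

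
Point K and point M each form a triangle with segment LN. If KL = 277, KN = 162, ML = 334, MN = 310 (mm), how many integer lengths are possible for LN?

From triangle KLN: 115 < LN < 439.
From triangle MLN: 24 < LN < 644.
Intersection: 115 < LN < 439, so integers 116 through 438: 323 values.

323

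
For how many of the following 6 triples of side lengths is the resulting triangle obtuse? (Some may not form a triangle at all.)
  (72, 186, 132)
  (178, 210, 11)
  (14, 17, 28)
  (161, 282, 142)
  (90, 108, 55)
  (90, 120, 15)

(72,186,132): 72²+132² = 22608 < 34596 = 186² → obtuse
(178,210,11): 11+178 ≤ 210, not a triangle
(14,17,28): 14²+17² = 485 < 784 = 28² → obtuse
(161,282,142): 142²+161² = 46085 < 79524 = 282² → obtuse
(90,108,55): 55²+90² = 11125 < 11664 = 108² → obtuse
(90,120,15): 15+90 ≤ 120, not a triangle
4 of the 6 are obtuse.

4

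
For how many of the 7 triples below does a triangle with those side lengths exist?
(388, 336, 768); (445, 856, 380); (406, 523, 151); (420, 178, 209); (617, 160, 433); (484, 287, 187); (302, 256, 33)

1

(336,388,768): 336+388 ≤ 768 → not valid
(380,445,856): 380+445 ≤ 856 → not valid
(151,406,523): 151+406 > 523 → valid
(178,209,420): 178+209 ≤ 420 → not valid
(160,433,617): 160+433 ≤ 617 → not valid
(187,287,484): 187+287 ≤ 484 → not valid
(33,256,302): 33+256 ≤ 302 → not valid
1 of the 7 triples forms a triangle.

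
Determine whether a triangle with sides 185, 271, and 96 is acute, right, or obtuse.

obtuse

Compare the square of the longest side to the sum of squares of the other two: 96² + 185² = 43441 < 73441 = 271².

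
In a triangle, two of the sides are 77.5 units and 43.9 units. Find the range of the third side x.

33.6 < x < 121.4

By the triangle inequality, x must be less than 77.5 + 43.9 = 121.4 and greater than |77.5 − 43.9| = 33.6.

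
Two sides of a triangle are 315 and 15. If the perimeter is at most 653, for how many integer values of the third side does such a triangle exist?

23

Triangle inequality: 300 < x < 330. Perimeter ≤ 653 gives x ≤ 653 − 315 − 15 = 323.
So 300 < x ≤ 323; integers 301 through 323: 23 values.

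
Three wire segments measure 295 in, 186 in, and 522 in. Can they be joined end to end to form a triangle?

The longest side is 522, but the other two sum to only 481.
481 < 522, so the triangle inequality fails.

No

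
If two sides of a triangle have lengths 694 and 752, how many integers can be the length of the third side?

The third side lies in the open interval (58, 1446).
Integers from 59 to 1445 inclusive: 1445 − 59 + 1 = 1387.

1387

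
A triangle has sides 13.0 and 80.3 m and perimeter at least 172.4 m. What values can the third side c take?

79.1 ≤ c < 93.3

Triangle inequality alone gives 67.3 < c < 93.3.
The perimeter condition gives c ≥ 172.4 − 13.0 − 80.3 = 79.1.
Intersecting the two: 79.1 ≤ c < 93.3.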